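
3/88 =0.03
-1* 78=-78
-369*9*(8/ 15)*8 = -70848/ 5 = -14169.60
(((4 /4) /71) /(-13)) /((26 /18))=-9 /11999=-0.00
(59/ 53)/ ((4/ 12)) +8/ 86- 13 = -21804/ 2279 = -9.57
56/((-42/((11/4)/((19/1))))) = -11/57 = -0.19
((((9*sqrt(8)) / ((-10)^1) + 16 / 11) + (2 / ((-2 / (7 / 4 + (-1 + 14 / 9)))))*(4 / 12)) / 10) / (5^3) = 163 / 297000 - 9*sqrt(2) / 6250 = -0.00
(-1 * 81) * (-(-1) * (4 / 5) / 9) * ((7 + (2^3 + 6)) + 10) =-1116 / 5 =-223.20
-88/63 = -1.40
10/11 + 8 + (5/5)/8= 795/88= 9.03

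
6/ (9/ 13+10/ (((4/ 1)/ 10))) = 39/ 167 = 0.23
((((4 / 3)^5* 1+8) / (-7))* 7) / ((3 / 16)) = -47488 / 729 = -65.14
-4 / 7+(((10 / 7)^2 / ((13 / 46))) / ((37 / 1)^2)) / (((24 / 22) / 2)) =-1469648 / 2616159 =-0.56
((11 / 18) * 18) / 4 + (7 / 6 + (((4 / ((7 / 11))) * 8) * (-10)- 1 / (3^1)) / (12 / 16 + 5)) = -53835 / 644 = -83.59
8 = 8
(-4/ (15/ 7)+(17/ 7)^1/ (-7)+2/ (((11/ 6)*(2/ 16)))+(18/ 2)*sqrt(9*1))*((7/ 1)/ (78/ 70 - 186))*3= -270958/ 71181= -3.81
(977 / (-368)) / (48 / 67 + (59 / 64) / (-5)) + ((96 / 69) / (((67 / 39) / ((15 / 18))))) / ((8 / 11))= -71403050 / 17578187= -4.06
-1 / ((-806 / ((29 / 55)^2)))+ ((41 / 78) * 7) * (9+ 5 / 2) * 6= 309504808 / 1219075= 253.88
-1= -1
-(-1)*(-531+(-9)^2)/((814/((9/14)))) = -2025/5698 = -0.36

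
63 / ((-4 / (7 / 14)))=-63 / 8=-7.88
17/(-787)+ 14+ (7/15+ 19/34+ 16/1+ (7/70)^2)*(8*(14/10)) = 1027386233/5017125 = 204.78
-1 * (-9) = 9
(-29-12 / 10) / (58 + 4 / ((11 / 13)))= -1661 / 3450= -0.48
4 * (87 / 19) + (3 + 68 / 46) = 9961 / 437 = 22.79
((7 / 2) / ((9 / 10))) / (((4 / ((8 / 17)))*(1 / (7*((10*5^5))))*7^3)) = 312500 / 1071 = 291.78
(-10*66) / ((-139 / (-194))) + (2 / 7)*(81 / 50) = -920.69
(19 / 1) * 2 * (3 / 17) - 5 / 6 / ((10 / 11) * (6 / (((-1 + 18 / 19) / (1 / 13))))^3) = 2027163031 / 302234976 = 6.71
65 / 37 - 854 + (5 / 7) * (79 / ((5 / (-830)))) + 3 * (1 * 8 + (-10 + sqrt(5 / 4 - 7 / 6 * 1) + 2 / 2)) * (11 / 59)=-156170986 / 15281 + 11 * sqrt(3) / 118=-10219.78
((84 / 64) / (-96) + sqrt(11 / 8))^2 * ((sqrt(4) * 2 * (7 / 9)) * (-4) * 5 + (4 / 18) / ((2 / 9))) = -198633847 / 2359296 + 3857 * sqrt(22) / 9216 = -82.23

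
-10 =-10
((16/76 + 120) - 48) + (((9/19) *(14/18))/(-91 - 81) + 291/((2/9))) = 1381.71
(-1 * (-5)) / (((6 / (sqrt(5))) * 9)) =5 * sqrt(5) / 54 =0.21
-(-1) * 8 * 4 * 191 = 6112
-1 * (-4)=4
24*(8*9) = 1728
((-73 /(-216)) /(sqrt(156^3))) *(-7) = -511 *sqrt(39) /2628288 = -0.00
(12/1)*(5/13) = 60/13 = 4.62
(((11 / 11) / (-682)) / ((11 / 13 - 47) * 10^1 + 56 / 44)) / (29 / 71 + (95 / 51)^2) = 2400723 / 2922625122064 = 0.00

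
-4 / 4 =-1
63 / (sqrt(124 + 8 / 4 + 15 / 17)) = 21 * sqrt(36669) / 719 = 5.59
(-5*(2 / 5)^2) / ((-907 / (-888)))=-3552 / 4535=-0.78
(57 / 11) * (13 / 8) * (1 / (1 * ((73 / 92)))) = 17043 / 1606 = 10.61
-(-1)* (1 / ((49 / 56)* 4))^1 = 2 / 7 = 0.29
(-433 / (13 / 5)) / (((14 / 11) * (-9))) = 23815 / 1638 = 14.54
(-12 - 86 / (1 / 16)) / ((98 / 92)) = -1303.02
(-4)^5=-1024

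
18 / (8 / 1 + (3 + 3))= 9 / 7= 1.29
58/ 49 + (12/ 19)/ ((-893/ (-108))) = 1.26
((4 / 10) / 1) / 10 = 1 / 25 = 0.04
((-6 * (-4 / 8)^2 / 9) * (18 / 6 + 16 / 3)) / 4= -25 / 72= -0.35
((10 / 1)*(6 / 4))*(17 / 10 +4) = 171 / 2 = 85.50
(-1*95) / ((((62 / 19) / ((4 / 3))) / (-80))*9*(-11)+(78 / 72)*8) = -866400 / 106661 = -8.12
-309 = -309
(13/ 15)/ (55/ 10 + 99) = 0.01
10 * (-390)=-3900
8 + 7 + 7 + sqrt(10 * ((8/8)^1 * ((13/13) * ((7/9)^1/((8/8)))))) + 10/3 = sqrt(70)/3 + 76/3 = 28.12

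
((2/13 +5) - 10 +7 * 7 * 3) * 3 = 5544/13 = 426.46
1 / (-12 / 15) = -5 / 4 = -1.25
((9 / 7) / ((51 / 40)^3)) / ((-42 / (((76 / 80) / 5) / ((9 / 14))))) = -12160 / 2785671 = -0.00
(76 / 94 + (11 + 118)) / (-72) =-6101 / 3384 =-1.80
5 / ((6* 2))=5 / 12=0.42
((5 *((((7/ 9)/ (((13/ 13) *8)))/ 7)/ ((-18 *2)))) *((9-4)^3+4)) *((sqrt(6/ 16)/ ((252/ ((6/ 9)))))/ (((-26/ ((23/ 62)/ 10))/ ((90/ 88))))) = 4945 *sqrt(6)/ 20590682112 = 0.00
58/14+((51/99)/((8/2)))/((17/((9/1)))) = 1297/308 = 4.21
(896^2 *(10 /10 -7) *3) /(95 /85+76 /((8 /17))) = -163774464 /1843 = -88862.98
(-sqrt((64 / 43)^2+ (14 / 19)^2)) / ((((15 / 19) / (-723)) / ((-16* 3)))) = -23136* sqrt(460265) / 215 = -73005.20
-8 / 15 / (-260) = 0.00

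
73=73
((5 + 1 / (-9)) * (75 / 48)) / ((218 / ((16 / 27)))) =550 / 26487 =0.02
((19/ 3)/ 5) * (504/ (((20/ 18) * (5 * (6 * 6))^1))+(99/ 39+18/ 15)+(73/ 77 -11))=-601236/ 125125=-4.81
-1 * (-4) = 4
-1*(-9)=9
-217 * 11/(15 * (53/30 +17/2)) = -31/2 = -15.50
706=706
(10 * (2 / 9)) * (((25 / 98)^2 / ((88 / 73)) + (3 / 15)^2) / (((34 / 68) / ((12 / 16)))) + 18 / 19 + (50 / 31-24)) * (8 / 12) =-31.55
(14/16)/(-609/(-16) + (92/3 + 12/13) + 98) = 78/14945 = 0.01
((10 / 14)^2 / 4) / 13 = 25 / 2548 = 0.01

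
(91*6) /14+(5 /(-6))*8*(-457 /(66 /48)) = 74407 /33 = 2254.76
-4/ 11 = -0.36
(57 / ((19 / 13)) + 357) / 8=99 / 2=49.50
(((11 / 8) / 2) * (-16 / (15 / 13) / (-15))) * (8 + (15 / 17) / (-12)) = 77077 / 15300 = 5.04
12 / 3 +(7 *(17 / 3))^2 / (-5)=-13981 / 45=-310.69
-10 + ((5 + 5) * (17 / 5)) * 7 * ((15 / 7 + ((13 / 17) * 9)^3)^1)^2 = 25626496.05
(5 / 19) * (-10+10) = 0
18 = 18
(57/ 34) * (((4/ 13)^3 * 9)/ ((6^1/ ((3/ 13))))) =8208/ 485537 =0.02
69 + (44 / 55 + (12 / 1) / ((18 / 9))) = 379 / 5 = 75.80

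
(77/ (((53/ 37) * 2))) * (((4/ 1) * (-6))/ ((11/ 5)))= -15540/ 53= -293.21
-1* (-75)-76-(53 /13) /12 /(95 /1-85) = -1613 /1560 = -1.03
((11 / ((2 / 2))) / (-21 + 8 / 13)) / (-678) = 0.00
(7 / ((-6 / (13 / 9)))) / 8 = -91 / 432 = -0.21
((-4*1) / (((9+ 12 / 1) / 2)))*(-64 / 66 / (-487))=-256 / 337491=-0.00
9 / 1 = 9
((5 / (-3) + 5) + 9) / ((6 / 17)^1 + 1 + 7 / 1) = 1.48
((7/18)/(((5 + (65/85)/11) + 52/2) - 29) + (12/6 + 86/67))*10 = 8101115/233361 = 34.71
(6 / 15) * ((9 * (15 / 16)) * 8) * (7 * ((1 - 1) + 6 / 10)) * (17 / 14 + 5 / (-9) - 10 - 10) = -21933 / 10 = -2193.30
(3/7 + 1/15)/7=52/735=0.07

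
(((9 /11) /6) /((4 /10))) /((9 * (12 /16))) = 5 /99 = 0.05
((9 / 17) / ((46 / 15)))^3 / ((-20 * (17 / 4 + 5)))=-492075 / 17693835416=-0.00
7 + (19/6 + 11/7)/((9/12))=839/63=13.32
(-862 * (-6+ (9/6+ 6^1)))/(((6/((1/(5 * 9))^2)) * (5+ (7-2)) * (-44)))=0.00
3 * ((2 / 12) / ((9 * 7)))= 1 / 126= 0.01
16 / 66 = 8 / 33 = 0.24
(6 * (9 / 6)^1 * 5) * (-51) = -2295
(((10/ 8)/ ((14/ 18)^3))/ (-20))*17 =-12393/ 5488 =-2.26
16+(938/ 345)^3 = 1482311672/ 41063625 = 36.10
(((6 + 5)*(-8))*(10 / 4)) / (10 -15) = 44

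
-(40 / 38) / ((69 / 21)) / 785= -28 / 68609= -0.00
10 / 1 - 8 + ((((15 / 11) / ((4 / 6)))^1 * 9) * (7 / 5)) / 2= 655 / 44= 14.89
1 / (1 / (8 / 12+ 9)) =29 / 3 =9.67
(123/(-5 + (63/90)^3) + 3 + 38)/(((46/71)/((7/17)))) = 33764689/3641774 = 9.27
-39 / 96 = -13 / 32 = -0.41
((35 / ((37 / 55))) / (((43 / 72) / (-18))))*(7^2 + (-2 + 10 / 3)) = -125571600 / 1591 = -78926.21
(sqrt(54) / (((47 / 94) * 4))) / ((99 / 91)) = 91 * sqrt(6) / 66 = 3.38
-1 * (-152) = 152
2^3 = 8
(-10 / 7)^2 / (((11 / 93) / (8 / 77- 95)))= -67955100 / 41503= -1637.35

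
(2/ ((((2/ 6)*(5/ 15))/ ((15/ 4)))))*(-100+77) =-3105/ 2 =-1552.50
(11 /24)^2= 121 /576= 0.21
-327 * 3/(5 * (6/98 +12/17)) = -90797/355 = -255.77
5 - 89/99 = 406/99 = 4.10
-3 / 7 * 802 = -2406 / 7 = -343.71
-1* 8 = -8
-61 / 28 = -2.18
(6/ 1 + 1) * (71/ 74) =497/ 74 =6.72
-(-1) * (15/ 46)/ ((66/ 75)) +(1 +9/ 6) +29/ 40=36387/ 10120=3.60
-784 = -784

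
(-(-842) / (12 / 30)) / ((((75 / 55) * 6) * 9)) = 28.59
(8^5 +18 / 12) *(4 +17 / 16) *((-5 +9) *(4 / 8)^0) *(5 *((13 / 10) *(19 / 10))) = 1311238773 / 160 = 8195242.33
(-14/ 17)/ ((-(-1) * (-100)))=7/ 850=0.01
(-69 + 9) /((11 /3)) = -180 /11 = -16.36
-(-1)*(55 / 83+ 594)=49357 / 83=594.66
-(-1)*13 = 13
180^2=32400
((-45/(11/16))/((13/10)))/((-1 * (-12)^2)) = 50/143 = 0.35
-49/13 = -3.77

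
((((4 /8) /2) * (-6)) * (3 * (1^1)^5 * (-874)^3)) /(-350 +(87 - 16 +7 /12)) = -36051891696 /3341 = -10790748.79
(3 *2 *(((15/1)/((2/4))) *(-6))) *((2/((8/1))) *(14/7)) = -540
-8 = -8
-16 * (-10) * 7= 1120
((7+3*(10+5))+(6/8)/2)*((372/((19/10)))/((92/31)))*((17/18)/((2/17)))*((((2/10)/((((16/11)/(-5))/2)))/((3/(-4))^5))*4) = 642893.38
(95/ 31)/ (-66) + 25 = 51055/ 2046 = 24.95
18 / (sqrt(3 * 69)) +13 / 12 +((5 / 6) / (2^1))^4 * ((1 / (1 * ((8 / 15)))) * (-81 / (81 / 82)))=-98173 / 27648 +6 * sqrt(23) / 23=-2.30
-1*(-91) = 91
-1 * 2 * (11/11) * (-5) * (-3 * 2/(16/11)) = -165/4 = -41.25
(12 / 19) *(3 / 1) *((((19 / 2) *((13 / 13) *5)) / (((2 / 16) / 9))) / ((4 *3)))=540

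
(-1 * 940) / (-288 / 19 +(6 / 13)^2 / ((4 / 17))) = 603668 / 9153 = 65.95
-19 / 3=-6.33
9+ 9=18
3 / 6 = 1 / 2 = 0.50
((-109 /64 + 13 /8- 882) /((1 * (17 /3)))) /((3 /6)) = -169359 /544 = -311.32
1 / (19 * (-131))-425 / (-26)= 16.35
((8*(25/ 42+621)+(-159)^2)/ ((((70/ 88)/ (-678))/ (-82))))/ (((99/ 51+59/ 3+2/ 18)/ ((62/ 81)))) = 546027176090528/ 7327215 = 74520425.03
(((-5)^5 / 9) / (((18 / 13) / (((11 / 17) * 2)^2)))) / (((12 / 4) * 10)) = -983125 / 70227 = -14.00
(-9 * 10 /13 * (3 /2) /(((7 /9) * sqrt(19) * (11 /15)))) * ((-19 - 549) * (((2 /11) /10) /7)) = 2070360 * sqrt(19) /1464463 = 6.16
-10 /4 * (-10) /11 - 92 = -987 /11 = -89.73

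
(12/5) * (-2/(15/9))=-2.88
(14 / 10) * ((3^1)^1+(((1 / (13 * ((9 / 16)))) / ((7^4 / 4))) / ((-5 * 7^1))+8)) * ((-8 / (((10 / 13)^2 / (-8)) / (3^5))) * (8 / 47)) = 4859097130368 / 70529375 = 68894.66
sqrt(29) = 5.39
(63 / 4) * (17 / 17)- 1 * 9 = 27 / 4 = 6.75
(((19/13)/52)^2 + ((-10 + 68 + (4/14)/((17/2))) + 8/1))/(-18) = -1196986789/326280864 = -3.67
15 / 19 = 0.79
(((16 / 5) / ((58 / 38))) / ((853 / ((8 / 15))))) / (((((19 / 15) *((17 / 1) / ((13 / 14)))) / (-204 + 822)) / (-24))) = -12340224 / 14718515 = -0.84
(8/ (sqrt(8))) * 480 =960 * sqrt(2) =1357.65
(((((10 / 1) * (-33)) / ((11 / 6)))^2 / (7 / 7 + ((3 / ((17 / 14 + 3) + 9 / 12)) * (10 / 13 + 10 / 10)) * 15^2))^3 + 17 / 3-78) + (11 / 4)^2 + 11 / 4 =9632512081657368316035389 / 3992223761587960464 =2412818.68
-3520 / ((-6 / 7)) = 12320 / 3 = 4106.67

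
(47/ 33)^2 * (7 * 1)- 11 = 3.20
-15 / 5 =-3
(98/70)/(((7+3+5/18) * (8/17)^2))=18207/29600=0.62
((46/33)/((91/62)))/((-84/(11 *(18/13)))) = -0.17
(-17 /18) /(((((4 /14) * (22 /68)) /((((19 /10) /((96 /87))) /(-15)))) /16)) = 1114673 /59400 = 18.77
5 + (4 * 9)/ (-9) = 1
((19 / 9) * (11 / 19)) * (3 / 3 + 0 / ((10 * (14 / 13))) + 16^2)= 2827 / 9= 314.11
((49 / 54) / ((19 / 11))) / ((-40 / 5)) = -539 / 8208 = -0.07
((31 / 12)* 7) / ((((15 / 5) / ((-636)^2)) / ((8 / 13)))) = 19505696 / 13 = 1500438.15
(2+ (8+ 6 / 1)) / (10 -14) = -4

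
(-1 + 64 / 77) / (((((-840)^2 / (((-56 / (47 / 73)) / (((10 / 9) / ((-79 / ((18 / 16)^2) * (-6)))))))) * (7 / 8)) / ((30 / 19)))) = 9596288 / 758090025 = 0.01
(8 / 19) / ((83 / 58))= 464 / 1577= 0.29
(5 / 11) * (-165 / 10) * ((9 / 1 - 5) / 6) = -5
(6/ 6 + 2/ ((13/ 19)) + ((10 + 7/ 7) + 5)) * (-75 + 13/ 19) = -365708/ 247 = -1480.60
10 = 10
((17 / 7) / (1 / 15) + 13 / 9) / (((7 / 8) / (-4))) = -76352 / 441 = -173.13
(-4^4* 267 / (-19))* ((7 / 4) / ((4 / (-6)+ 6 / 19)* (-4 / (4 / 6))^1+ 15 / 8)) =956928 / 605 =1581.70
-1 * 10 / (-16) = 0.62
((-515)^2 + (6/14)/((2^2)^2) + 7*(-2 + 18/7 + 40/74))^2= 1208075253432804289/17172736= 70348443802.60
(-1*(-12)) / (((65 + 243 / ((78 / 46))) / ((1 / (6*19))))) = 13 / 25726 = 0.00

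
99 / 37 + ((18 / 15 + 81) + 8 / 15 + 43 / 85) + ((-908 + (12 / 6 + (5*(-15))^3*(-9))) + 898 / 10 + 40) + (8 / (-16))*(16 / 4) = 3796182.71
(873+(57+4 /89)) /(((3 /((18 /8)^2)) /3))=3352347 /712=4708.35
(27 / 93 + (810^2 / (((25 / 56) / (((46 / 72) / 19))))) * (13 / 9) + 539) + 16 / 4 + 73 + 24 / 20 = 212039429 / 2945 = 71999.81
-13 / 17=-0.76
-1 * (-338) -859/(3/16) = -12730/3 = -4243.33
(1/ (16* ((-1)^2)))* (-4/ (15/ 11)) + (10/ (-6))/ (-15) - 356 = -64093/ 180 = -356.07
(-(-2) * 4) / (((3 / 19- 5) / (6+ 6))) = -456 / 23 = -19.83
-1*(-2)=2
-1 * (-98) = 98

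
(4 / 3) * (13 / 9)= 52 / 27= 1.93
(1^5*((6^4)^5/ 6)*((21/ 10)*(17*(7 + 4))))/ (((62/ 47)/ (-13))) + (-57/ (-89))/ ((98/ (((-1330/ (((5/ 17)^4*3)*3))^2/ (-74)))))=-101559696421187207864623322389/ 43066265625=-2358219245325782942.54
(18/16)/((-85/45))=-81/136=-0.60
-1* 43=-43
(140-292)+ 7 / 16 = -2425 / 16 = -151.56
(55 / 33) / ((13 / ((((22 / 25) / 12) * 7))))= 77 / 1170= 0.07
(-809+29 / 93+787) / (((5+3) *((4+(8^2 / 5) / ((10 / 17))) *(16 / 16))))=-50425 / 479136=-0.11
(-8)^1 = -8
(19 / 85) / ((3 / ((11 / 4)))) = 209 / 1020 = 0.20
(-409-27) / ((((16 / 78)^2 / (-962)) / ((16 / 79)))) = 159489018 / 79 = 2018848.33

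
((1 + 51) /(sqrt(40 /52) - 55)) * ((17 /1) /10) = -63206 /39315 - 442 * sqrt(130) /196575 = -1.63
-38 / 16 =-19 / 8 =-2.38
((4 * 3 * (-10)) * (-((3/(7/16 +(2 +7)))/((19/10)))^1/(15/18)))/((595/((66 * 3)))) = 2737152/341411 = 8.02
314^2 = 98596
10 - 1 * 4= 6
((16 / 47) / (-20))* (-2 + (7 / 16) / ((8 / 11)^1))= 179 / 7520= 0.02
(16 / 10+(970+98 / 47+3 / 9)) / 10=97.40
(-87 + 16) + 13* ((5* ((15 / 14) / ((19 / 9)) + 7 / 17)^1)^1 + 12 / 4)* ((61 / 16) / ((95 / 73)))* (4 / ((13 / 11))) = 1560611473 / 1718360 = 908.20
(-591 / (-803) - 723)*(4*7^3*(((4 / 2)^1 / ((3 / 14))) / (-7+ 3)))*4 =7426811616 / 803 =9248831.40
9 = 9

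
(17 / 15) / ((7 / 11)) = 187 / 105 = 1.78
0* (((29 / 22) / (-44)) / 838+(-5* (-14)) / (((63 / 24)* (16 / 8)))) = 0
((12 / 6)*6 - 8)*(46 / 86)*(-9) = -828 / 43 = -19.26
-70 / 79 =-0.89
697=697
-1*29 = -29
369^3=50243409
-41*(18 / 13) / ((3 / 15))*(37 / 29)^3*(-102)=19064776140 / 317057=60130.44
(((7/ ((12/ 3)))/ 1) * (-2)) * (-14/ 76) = 49/ 76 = 0.64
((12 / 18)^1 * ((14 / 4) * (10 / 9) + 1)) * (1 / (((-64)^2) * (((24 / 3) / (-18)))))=-11 / 6144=-0.00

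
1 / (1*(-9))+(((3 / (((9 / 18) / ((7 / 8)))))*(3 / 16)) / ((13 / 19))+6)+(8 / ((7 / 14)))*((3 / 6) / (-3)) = 34901 / 7488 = 4.66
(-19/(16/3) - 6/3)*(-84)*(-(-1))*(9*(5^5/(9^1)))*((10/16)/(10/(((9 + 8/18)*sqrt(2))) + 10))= 84903.06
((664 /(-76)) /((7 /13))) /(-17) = 2158 /2261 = 0.95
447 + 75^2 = 6072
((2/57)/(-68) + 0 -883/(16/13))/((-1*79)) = 11123159/1224816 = 9.08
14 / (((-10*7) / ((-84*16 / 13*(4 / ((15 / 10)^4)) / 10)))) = 14336 / 8775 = 1.63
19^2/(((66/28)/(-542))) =-2739268/33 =-83008.12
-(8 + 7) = -15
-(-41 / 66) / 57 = 41 / 3762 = 0.01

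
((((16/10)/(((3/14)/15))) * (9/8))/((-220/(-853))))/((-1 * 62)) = -53739/6820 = -7.88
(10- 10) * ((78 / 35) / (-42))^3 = 0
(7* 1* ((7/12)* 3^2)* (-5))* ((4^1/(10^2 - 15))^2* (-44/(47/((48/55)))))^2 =-346816512/576555903125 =-0.00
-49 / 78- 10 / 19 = -1711 / 1482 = -1.15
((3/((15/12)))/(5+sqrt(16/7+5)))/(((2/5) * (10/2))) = 21/62 - 3 * sqrt(357)/310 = 0.16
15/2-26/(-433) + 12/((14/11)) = 102985/6062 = 16.99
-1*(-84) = 84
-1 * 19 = -19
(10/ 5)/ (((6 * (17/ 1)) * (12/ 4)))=1/ 153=0.01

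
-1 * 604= -604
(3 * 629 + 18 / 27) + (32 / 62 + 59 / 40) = 7029527 / 3720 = 1889.66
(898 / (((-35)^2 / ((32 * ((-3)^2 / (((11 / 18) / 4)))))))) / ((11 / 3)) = 55862784 / 148225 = 376.88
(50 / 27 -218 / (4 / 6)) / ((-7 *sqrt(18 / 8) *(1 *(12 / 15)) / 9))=348.37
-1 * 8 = -8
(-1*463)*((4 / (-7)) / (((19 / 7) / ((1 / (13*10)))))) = 926 / 1235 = 0.75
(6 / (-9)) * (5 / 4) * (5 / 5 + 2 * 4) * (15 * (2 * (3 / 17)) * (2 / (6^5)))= -25 / 2448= -0.01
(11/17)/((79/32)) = 0.26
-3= -3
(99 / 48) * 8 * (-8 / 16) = -33 / 4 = -8.25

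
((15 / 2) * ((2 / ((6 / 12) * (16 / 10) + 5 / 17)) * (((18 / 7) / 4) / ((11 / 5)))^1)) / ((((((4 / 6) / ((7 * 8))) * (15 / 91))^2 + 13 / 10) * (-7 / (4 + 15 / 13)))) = -32649435000 / 14390234441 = -2.27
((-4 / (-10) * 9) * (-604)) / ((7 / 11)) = -119592 / 35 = -3416.91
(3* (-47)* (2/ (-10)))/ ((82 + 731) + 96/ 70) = 329/ 9501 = 0.03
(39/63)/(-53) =-13/1113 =-0.01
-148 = -148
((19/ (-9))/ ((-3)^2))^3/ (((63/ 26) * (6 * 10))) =-89167/ 1004423490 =-0.00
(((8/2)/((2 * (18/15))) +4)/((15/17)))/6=1.07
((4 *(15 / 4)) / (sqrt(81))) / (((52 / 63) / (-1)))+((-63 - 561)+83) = -543.02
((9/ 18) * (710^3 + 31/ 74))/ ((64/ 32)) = 26485414031/ 296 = 89477750.10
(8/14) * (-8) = -32/7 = -4.57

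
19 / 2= 9.50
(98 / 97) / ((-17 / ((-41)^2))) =-164738 / 1649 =-99.90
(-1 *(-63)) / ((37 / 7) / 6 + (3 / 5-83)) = -13230 / 17119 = -0.77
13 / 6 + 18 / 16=79 / 24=3.29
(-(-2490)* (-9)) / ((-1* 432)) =51.88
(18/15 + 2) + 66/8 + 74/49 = 12701/980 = 12.96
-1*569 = -569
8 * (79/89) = 632/89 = 7.10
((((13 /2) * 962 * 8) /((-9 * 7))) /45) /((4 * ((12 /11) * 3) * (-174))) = 68783 /8879220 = 0.01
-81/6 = -13.50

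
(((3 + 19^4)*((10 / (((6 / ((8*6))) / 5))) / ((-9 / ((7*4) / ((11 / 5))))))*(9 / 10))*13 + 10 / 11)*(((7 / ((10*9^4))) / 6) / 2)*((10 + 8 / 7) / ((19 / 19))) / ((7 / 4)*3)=-24667726694 / 1515591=-16275.98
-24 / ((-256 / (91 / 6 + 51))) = 397 / 64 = 6.20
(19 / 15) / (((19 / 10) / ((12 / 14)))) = 4 / 7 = 0.57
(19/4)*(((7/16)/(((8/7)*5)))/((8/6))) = 2793/10240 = 0.27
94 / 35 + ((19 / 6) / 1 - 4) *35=-5561 / 210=-26.48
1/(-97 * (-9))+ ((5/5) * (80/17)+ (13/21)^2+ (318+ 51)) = 272041795/727209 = 374.09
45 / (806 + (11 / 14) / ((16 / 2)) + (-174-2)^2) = 1008 / 711919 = 0.00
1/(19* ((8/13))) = 13/152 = 0.09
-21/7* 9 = -27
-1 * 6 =-6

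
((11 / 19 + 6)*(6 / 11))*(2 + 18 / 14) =11.79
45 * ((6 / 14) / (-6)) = -45 / 14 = -3.21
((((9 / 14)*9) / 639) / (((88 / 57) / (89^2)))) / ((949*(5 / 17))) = 69079041 / 415054640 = 0.17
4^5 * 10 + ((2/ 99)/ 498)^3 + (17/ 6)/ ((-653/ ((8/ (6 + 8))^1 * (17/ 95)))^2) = 28924991158894985488910239393/ 2824706167841672951881275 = 10240.00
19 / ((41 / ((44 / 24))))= 209 / 246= 0.85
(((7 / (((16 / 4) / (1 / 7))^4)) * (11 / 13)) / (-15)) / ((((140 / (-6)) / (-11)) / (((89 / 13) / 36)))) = -10769 / 186978355200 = -0.00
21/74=0.28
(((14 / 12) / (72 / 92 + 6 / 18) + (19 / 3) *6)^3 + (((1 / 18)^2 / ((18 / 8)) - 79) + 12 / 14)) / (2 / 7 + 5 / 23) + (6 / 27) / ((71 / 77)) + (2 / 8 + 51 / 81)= 5275029396499759 / 44641516392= 118164.21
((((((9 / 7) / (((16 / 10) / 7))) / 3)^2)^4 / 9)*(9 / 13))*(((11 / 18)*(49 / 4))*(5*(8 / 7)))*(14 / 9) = 85271484375 / 109051904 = 781.93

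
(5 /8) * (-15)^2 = 1125 /8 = 140.62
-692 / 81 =-8.54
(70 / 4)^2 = 1225 / 4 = 306.25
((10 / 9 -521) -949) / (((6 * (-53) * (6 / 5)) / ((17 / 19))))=280925 / 81567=3.44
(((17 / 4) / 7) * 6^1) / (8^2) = 51 / 896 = 0.06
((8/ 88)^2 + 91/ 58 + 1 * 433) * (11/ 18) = 265.57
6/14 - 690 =-4827/7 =-689.57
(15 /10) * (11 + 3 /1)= 21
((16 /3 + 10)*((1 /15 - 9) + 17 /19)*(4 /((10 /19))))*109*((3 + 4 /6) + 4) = -528405404 /675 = -782822.82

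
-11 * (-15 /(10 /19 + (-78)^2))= 3135 /115606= 0.03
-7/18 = -0.39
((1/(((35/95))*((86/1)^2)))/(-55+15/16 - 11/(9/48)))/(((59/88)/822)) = -16492608/4132039807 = -0.00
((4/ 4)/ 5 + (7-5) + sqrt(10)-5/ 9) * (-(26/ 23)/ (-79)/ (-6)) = -13 * sqrt(10)/ 5451-962/ 245295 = -0.01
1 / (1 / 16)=16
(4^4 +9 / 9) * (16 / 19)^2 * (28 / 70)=131584 / 1805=72.90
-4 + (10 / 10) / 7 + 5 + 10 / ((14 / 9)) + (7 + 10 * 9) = 732 / 7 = 104.57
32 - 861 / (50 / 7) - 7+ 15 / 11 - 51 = -79847 / 550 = -145.18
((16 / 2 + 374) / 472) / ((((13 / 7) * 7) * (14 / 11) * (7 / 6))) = 6303 / 150332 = 0.04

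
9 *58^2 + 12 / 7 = 211944 / 7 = 30277.71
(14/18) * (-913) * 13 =-83083/9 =-9231.44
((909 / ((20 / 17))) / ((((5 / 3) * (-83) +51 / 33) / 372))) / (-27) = 1756491 / 22570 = 77.82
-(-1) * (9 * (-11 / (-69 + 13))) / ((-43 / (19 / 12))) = -627 / 9632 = -0.07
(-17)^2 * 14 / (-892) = -2023 / 446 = -4.54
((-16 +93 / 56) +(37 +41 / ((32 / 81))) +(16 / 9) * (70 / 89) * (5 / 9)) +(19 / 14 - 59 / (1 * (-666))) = 7687471399 / 59748192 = 128.66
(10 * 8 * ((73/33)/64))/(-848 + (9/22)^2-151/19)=-76285/23609259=-0.00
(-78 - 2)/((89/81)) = -6480/89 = -72.81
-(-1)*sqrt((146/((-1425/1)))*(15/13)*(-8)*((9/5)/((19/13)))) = 12*sqrt(73)/95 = 1.08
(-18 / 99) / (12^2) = -1 / 792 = -0.00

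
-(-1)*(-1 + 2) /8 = 1 /8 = 0.12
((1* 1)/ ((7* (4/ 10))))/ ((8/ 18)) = 45/ 56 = 0.80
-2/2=-1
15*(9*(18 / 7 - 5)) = -2295 / 7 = -327.86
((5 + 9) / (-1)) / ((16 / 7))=-49 / 8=-6.12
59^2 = 3481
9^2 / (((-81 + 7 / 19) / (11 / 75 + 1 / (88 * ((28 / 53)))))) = -15943527 / 94371200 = -0.17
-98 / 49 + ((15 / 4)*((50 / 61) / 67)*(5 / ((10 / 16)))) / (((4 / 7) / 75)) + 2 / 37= 6990111 / 151219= 46.23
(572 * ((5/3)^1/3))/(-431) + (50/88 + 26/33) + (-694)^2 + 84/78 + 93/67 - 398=481241.08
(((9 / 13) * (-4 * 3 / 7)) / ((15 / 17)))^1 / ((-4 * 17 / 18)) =162 / 455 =0.36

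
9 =9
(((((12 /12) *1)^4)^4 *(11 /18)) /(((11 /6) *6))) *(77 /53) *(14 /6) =539 /2862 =0.19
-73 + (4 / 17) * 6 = -1217 / 17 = -71.59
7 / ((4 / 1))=7 / 4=1.75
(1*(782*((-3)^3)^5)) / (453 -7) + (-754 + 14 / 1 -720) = -5610748217 / 223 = -25160305.91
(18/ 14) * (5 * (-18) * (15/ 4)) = -433.93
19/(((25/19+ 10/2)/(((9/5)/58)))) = 0.09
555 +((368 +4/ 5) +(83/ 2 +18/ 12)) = 4834/ 5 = 966.80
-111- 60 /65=-1455 /13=-111.92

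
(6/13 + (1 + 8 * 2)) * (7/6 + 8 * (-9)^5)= -643396315/78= -8248670.71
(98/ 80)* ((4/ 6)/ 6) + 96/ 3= 11569/ 360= 32.14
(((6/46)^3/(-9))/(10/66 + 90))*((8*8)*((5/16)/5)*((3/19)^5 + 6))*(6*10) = -70599689424/17925384437135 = -0.00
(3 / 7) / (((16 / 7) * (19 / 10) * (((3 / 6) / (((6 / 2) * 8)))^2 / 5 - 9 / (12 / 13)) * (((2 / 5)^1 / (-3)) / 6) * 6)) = 162000 / 2134061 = 0.08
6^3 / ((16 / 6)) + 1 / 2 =163 / 2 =81.50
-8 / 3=-2.67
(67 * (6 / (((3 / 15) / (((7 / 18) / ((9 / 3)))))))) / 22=2345 / 198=11.84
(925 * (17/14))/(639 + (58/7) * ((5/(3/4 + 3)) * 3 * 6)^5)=3145/184734666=0.00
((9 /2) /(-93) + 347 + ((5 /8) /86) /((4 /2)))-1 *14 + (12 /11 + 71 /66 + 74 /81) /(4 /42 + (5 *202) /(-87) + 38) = 3093754111153 /9288557280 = 333.07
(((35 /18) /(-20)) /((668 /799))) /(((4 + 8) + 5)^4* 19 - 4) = -5593 /76323301920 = -0.00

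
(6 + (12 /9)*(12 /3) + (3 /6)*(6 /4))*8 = 290 /3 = 96.67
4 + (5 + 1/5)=46/5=9.20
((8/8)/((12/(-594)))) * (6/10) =-297/10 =-29.70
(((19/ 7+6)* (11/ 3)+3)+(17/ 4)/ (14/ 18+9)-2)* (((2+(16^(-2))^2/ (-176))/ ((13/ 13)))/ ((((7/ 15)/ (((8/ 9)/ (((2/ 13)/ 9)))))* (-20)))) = -74012624358231/ 198944227328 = -372.03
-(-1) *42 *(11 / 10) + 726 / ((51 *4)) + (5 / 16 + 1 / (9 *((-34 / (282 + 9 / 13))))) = 2606783 / 53040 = 49.15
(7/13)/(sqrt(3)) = 7*sqrt(3)/39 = 0.31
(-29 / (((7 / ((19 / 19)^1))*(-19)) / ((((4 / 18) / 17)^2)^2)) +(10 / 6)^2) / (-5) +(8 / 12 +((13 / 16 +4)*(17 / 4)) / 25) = 108358609884977 / 116610416596800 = 0.93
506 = 506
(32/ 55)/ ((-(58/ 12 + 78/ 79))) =-15168/ 151745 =-0.10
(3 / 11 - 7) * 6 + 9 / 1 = -345 / 11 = -31.36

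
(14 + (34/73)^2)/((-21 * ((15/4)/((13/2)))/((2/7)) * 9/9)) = -0.34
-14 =-14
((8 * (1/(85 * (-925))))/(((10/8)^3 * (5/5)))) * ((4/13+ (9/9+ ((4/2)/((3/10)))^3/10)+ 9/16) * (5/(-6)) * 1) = 2830448/2069803125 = 0.00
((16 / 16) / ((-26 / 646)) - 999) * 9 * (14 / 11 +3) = -511830 / 13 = -39371.54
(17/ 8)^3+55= 33073/ 512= 64.60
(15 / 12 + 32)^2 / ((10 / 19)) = 336091 / 160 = 2100.57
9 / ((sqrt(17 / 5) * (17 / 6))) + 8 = 54 * sqrt(85) / 289 + 8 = 9.72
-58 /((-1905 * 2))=29 /1905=0.02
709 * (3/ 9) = 709/ 3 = 236.33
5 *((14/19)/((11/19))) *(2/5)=2.55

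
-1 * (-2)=2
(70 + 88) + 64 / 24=482 / 3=160.67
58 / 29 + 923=925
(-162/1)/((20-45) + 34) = -18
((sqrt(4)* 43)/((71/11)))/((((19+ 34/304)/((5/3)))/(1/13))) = 0.09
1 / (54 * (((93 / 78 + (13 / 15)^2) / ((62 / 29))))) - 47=-46467691 / 989103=-46.98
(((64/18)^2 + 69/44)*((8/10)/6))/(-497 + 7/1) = -1447/374220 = -0.00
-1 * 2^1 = -2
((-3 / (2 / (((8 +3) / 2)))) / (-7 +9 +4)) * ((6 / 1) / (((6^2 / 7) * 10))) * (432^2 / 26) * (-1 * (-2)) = -149688 / 65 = -2302.89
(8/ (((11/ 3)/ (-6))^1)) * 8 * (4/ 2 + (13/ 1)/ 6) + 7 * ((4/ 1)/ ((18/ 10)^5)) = -282472700/ 649539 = -434.88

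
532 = 532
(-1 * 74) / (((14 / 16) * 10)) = -296 / 35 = -8.46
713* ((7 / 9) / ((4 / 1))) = 4991 / 36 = 138.64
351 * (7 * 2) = 4914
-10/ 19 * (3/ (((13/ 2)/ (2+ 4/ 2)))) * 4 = -960/ 247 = -3.89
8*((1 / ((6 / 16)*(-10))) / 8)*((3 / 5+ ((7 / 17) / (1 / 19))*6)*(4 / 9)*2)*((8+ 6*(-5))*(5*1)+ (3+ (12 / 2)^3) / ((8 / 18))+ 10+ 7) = -1914536 / 425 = -4504.79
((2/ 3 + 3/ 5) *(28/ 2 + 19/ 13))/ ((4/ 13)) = 1273/ 20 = 63.65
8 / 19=0.42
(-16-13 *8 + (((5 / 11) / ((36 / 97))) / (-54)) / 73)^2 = 35090402736705625 / 2436820905024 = 14400.07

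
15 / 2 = 7.50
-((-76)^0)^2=-1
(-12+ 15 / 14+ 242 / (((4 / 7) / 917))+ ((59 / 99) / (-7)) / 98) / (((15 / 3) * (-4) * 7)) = -26373625681 / 9507960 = -2773.85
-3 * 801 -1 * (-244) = -2159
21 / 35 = 3 / 5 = 0.60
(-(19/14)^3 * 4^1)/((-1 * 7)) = 6859/4802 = 1.43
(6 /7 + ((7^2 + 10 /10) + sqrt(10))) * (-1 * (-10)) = 10 * sqrt(10) + 3560 /7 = 540.19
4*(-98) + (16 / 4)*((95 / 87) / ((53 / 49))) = -1788892 / 4611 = -387.96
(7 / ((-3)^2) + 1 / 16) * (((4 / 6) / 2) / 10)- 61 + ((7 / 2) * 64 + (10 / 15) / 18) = 704441 / 4320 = 163.07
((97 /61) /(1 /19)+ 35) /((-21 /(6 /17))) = -468 /427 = -1.10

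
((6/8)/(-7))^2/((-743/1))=-9/582512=-0.00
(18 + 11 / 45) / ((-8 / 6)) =-821 / 60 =-13.68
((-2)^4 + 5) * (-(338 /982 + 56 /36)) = -58765 /1473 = -39.89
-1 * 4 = -4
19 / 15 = 1.27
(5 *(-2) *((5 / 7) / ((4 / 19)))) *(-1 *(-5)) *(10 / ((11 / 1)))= -11875 / 77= -154.22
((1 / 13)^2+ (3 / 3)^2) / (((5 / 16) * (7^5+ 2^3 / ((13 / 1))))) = 544 / 2840487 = 0.00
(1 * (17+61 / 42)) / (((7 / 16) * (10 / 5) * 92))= 775 / 3381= 0.23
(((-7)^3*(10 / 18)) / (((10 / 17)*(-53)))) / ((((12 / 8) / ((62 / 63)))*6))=0.67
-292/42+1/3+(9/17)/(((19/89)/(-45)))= -801842/6783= -118.21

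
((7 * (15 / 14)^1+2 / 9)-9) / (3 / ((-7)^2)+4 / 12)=-1127 / 348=-3.24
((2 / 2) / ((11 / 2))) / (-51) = -2 / 561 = -0.00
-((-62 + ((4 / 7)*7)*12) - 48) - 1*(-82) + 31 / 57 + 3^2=8752 / 57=153.54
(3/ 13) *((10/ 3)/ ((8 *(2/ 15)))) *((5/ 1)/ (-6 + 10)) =375/ 416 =0.90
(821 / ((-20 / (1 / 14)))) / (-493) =821 / 138040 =0.01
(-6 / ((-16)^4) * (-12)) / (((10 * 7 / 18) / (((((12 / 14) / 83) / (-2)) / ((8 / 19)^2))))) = -87723 / 10661396480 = -0.00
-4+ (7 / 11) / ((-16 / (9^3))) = -5807 / 176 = -32.99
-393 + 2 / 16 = -3143 / 8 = -392.88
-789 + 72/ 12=-783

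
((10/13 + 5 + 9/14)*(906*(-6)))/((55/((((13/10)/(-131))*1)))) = 1585953/252175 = 6.29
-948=-948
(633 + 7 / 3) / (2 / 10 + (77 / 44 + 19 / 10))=38120 / 231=165.02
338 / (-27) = -338 / 27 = -12.52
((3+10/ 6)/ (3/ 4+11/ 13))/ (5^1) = 728/ 1245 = 0.58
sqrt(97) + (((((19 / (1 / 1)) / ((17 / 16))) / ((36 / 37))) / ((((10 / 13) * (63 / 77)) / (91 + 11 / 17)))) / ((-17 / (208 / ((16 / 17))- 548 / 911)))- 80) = -63039960342212 / 1812675915 + sqrt(97) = -34767.44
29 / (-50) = -29 / 50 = -0.58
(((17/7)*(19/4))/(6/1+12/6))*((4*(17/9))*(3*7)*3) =5491/8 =686.38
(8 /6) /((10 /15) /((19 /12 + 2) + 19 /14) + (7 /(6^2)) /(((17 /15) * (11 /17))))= 73040 /21917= 3.33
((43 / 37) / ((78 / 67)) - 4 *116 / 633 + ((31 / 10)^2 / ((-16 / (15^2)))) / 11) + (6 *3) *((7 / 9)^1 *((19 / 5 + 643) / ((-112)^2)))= -126135297 / 11164010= -11.30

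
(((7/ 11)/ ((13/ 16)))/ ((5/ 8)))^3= 719323136/ 365525875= 1.97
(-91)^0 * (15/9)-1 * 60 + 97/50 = -8459/150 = -56.39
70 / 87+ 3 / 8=821 / 696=1.18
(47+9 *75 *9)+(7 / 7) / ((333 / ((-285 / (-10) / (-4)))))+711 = 6067685 / 888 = 6832.98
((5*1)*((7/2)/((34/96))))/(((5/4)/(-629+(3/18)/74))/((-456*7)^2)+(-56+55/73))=-11632383533836800/13005998817126557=-0.89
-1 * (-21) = 21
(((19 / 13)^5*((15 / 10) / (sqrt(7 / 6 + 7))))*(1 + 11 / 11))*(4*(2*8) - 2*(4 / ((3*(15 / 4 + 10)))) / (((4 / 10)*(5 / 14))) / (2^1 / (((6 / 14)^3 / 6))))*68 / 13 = 87111698345376*sqrt(6) / 91057751785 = 2343.34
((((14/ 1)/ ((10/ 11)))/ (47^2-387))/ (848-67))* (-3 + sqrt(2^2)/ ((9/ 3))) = -49/ 1940430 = -0.00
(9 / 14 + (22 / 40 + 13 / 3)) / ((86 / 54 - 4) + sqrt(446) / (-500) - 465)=-0.01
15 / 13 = 1.15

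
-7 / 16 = -0.44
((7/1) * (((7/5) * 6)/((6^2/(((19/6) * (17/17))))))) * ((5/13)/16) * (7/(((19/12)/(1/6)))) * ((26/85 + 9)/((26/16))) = 271313/517140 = 0.52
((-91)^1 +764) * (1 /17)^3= 673 /4913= 0.14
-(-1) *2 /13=2 /13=0.15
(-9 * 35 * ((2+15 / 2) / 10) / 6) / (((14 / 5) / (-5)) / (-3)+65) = -0.77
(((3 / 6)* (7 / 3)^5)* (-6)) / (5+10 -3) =-16807 / 972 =-17.29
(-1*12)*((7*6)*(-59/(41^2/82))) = 1450.54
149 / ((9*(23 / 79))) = 11771 / 207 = 56.86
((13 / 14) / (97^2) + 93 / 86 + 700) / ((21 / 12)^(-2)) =13898774463 / 6473392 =2147.06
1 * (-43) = -43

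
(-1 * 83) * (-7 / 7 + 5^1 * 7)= -2822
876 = 876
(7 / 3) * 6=14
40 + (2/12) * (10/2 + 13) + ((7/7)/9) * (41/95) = 36806/855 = 43.05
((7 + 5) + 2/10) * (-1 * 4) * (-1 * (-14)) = -3416/5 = -683.20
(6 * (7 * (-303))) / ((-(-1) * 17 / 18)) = -229068 / 17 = -13474.59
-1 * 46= -46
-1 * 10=-10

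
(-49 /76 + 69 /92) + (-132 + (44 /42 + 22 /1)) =-43430 /399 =-108.85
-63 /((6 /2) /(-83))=1743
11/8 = 1.38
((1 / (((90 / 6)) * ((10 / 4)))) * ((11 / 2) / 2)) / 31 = 11 / 4650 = 0.00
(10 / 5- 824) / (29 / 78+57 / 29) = -1859364 / 5287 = -351.69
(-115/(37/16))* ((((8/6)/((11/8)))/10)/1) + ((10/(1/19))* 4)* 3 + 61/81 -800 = 48657011/32967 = 1475.93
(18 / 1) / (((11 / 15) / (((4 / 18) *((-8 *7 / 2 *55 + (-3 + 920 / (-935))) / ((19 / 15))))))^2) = 3751295653125000 / 1527480889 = 2455870.76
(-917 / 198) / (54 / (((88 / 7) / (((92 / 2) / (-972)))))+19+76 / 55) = -18340 / 79907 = -0.23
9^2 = 81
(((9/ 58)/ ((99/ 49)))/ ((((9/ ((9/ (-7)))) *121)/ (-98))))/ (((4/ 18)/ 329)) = 1015623/ 77198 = 13.16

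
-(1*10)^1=-10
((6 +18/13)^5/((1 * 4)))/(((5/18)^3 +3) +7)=11888133931008/21700219385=547.83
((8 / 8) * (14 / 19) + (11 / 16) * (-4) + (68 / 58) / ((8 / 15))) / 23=102 / 12673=0.01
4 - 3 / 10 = 37 / 10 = 3.70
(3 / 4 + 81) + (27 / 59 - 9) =17277 / 236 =73.21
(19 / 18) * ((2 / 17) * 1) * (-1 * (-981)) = 2071 / 17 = 121.82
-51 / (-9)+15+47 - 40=27.67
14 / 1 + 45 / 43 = 647 / 43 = 15.05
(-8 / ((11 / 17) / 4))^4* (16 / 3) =1401249857536 / 43923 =31902416.90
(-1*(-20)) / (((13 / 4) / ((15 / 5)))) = 240 / 13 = 18.46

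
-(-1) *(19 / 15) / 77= 19 / 1155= 0.02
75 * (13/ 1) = 975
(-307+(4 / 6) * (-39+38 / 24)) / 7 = -5975 / 126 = -47.42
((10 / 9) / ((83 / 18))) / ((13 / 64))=1280 / 1079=1.19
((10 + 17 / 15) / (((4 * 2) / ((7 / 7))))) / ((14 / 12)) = 167 / 140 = 1.19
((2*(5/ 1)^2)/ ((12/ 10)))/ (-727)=-125/ 2181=-0.06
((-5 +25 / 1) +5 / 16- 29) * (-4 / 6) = 139 / 24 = 5.79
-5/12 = -0.42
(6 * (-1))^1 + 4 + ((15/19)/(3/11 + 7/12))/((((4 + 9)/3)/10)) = 3578/27911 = 0.13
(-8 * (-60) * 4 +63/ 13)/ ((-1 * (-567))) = 8341/ 2457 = 3.39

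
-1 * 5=-5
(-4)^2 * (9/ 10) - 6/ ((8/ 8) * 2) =57/ 5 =11.40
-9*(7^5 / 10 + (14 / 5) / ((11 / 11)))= -30303 / 2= -15151.50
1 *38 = 38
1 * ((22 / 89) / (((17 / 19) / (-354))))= -97.80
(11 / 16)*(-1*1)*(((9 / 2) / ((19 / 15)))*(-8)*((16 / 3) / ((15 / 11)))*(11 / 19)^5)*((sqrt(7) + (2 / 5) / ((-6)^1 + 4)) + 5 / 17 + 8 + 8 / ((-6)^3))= 233846052*sqrt(7) / 47045881 + 1441349115844 / 35990098965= 53.20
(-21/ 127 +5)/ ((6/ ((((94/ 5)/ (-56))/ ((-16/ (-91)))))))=-187577/ 121920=-1.54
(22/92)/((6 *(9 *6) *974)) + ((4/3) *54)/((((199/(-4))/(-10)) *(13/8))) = 334460096297/37554175152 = 8.91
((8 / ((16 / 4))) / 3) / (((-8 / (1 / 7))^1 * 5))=-1 / 420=-0.00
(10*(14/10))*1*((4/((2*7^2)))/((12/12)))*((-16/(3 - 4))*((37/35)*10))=4736/49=96.65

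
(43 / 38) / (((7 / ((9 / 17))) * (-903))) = -3 / 31654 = -0.00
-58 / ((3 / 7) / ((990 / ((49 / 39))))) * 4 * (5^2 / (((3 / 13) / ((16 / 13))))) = -398112000 / 7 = -56873142.86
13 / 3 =4.33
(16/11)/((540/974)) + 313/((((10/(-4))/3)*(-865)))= 3927806/1284525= 3.06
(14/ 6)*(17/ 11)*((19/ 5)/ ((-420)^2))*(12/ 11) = 323/ 3811500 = 0.00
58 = 58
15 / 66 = 5 / 22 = 0.23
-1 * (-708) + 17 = 725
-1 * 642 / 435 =-214 / 145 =-1.48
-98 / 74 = -49 / 37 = -1.32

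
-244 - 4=-248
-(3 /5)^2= -9 /25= -0.36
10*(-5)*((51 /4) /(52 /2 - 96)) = 255 /28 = 9.11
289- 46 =243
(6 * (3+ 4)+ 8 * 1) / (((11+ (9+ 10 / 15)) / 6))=450 / 31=14.52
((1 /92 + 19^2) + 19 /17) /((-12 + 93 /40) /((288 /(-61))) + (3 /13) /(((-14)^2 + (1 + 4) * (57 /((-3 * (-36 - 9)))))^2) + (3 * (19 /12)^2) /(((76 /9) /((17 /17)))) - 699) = -7490235824618560 /14397249691896719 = -0.52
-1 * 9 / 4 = -9 / 4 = -2.25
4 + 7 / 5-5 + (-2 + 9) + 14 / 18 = 368 / 45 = 8.18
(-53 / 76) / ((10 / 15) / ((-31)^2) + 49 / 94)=-1.34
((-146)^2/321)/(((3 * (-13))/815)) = -17372540/12519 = -1387.69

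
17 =17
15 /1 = 15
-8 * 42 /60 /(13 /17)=-476 /65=-7.32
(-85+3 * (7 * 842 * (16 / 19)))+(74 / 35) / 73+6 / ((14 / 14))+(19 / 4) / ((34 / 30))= 48906278073 / 3301060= 14815.33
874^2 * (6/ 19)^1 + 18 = 241242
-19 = -19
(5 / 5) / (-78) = -1 / 78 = -0.01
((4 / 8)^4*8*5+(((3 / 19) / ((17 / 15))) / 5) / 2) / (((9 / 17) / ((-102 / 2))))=-13804 / 57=-242.18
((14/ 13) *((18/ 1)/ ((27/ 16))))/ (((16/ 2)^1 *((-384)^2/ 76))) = 0.00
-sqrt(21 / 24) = -sqrt(14) / 4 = -0.94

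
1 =1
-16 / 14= -1.14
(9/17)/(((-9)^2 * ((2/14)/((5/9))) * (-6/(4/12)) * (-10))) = 7/49572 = 0.00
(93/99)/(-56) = -31/1848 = -0.02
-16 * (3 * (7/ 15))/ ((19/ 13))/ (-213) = 1456/ 20235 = 0.07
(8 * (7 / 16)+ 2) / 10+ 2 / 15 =41 / 60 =0.68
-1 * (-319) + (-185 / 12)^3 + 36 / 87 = -167610661 / 50112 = -3344.72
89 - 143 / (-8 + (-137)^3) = 17603944 / 197797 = 89.00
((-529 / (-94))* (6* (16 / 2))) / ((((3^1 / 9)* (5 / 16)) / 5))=609408 / 47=12966.13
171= 171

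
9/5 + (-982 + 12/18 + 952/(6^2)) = -42889/45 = -953.09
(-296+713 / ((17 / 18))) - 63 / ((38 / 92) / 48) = -2216530 / 323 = -6862.32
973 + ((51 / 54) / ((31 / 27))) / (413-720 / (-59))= 1513401371 / 1555394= 973.00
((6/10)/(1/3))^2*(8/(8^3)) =81/1600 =0.05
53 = 53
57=57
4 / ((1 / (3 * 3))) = 36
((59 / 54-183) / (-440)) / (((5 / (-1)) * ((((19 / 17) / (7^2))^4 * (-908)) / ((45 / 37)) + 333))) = -429963376278653 / 1731600613772608560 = -0.00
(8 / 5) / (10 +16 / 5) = 4 / 33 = 0.12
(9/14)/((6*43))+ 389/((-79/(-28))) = 137.88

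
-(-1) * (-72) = -72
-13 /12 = -1.08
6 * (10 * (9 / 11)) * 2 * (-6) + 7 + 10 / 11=-6393 / 11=-581.18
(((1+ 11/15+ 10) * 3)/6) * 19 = 1672/15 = 111.47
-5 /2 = -2.50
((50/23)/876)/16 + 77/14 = 886537/161184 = 5.50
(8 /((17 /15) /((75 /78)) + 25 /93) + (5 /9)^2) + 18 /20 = 30601211 /4543290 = 6.74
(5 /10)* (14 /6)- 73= -431 /6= -71.83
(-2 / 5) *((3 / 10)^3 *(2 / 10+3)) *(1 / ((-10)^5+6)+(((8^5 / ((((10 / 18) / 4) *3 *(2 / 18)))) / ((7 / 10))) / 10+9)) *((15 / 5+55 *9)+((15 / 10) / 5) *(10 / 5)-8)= -46878919657209882 / 27342109375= -1714531.93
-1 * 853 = -853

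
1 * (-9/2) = -9/2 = -4.50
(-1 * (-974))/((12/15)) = 2435/2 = 1217.50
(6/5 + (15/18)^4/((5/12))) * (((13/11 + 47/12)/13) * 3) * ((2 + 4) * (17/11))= 14564393/566280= 25.72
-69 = -69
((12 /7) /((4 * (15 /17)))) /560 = 17 /19600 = 0.00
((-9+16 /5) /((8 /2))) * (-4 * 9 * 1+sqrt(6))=48.65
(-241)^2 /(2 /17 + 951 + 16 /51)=2962131 /48523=61.05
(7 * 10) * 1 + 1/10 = 70.10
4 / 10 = 2 / 5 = 0.40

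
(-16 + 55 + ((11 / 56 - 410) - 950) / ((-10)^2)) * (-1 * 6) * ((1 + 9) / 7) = -426753 / 1960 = -217.73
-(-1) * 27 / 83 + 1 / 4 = 191 / 332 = 0.58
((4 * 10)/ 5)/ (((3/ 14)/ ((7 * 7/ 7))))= 784/ 3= 261.33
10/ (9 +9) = 5/ 9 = 0.56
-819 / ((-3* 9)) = 91 / 3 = 30.33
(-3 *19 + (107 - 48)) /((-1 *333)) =-2 /333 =-0.01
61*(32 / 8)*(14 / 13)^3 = 669536 / 2197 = 304.75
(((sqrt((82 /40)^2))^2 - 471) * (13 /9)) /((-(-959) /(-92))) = 55828981 /863100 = 64.68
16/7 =2.29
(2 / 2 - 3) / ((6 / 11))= -3.67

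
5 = 5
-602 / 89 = -6.76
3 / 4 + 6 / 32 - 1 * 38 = -593 / 16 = -37.06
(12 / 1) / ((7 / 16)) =192 / 7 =27.43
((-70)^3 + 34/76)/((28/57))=-39101949/56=-698249.09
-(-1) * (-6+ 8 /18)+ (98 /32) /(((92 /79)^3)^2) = -377882433190439 /87315120193536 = -4.33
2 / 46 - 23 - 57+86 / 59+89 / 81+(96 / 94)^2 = -18540017542 / 242806653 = -76.36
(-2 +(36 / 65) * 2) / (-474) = 29 / 15405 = 0.00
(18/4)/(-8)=-9/16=-0.56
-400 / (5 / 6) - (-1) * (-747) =-1227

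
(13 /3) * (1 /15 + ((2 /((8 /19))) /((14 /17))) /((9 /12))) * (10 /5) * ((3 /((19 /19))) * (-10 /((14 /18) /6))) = -762372 /49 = -15558.61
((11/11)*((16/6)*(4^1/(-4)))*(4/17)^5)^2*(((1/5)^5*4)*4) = 1073741824/56699828450128125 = 0.00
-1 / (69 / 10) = -0.14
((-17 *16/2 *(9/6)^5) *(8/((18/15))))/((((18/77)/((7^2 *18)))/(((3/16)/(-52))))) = 77931315/832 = 93667.45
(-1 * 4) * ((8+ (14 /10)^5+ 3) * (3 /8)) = -76773 /3125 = -24.57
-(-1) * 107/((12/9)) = 321/4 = 80.25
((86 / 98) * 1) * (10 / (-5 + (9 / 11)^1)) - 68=-79001 / 1127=-70.10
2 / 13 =0.15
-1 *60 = -60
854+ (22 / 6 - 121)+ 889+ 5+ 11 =4925 / 3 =1641.67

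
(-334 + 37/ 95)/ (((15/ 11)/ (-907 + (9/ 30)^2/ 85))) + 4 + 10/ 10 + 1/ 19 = 2687767080893/ 12112500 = 221900.27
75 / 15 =5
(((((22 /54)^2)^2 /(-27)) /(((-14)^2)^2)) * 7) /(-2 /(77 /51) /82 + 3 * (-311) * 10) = 6603091 /331353727970550768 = 0.00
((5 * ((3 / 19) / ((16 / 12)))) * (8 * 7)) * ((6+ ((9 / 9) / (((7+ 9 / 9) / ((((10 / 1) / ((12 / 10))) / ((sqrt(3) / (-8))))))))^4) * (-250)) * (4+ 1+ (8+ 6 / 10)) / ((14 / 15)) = -33574915000 / 513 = -65448177.39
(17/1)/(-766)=-17/766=-0.02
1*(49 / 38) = 49 / 38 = 1.29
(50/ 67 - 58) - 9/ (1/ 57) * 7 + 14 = -243495/ 67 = -3634.25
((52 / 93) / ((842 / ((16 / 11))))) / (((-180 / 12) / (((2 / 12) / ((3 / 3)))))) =-208 / 19380735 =-0.00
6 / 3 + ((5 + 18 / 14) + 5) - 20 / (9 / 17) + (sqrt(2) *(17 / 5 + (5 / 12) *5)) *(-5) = -329 *sqrt(2) / 12 - 1543 / 63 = -63.27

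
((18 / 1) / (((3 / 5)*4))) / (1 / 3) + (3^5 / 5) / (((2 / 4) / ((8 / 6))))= 1521 / 10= 152.10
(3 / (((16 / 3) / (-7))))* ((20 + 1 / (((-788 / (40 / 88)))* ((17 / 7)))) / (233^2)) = -185666355 / 127996958144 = -0.00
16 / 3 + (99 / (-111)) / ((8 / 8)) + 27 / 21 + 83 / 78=137197 / 20202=6.79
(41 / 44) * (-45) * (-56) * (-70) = -1808100 / 11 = -164372.73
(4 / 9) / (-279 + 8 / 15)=-0.00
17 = 17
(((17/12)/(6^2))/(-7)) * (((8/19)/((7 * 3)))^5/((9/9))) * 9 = -0.00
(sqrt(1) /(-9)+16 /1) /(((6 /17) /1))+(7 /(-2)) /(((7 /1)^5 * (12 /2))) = 11673653 /259308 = 45.02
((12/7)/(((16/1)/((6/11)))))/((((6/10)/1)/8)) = 60/77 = 0.78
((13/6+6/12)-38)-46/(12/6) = -175/3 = -58.33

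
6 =6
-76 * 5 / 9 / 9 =-380 / 81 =-4.69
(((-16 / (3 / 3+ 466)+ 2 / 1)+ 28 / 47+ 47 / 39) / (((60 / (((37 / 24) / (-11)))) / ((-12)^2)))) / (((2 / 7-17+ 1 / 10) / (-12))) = -3340334396 / 3650316241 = -0.92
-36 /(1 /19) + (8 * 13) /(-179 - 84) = -179996 /263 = -684.40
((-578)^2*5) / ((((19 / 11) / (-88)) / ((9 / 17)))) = -856041120 / 19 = -45054795.79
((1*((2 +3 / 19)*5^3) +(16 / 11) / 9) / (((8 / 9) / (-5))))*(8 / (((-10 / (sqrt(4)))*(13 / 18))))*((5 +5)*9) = 822439980 / 2717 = 302701.50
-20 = -20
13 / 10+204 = 2053 / 10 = 205.30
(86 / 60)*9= 129 / 10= 12.90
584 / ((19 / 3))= 1752 / 19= 92.21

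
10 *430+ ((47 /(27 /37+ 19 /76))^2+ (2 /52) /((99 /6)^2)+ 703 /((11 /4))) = 2040989115602 /297650925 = 6856.99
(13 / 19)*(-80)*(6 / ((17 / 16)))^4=-88332042240 / 1586899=-55663.30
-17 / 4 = -4.25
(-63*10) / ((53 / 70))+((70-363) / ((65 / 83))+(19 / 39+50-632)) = -18476156 / 10335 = -1787.73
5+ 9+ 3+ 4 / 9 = 157 / 9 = 17.44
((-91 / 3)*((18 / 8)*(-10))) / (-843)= -0.81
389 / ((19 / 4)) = 1556 / 19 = 81.89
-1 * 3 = -3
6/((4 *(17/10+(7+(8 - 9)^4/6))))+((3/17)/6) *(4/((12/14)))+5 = 71987/13566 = 5.31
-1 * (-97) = 97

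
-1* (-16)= 16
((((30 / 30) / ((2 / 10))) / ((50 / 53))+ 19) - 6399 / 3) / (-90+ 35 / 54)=569349 / 24125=23.60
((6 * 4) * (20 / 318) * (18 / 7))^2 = 2073600 / 137641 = 15.07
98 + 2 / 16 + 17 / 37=29181 / 296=98.58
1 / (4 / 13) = 13 / 4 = 3.25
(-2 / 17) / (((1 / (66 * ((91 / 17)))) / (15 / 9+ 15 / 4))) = -65065 / 289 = -225.14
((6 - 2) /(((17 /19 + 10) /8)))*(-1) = -608 /207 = -2.94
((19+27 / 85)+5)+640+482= 97437 / 85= 1146.32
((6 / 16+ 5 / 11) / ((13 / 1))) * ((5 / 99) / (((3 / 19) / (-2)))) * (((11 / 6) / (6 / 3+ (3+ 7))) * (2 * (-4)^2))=-6935 / 34749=-0.20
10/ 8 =5/ 4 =1.25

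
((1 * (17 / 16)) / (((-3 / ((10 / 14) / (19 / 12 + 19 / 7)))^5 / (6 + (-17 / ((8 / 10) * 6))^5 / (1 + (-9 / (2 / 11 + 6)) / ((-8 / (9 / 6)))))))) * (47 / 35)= 7430301115729375 / 23110539249215214216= 0.00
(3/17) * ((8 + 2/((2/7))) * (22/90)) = 0.65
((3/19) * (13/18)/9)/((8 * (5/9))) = 0.00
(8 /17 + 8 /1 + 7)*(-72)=-18936 /17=-1113.88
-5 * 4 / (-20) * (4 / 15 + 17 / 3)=89 / 15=5.93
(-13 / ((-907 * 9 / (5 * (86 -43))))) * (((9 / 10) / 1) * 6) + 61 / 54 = 145885 / 48978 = 2.98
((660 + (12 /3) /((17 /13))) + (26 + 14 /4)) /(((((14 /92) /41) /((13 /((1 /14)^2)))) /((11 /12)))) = 435824035.71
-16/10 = -8/5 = -1.60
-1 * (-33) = 33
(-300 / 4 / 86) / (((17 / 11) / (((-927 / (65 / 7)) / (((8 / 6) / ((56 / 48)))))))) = 7494795 / 152048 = 49.29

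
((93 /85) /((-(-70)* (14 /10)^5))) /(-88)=-0.00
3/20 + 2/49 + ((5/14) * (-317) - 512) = -612523/980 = -625.02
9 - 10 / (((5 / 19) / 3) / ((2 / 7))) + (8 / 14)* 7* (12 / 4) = -81 / 7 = -11.57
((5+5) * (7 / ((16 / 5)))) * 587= 102725 / 8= 12840.62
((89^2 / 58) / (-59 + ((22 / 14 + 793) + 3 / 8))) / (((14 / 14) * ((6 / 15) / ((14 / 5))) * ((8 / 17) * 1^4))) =6598193 / 2390354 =2.76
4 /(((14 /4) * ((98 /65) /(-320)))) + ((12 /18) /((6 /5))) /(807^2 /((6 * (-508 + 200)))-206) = -257572531640 /1061863173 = -242.57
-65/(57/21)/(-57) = 0.42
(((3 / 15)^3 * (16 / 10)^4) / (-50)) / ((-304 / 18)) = 2304 / 37109375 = 0.00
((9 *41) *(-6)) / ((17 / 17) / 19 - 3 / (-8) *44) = -84132 / 629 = -133.76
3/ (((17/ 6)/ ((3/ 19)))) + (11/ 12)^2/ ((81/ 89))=4108243/ 3767472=1.09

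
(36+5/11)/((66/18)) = 1203/121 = 9.94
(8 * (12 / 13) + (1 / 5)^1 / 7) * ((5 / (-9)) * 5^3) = -421625 / 819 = -514.80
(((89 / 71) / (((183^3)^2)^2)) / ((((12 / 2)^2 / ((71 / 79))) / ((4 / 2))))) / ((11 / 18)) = 89 / 1225837359853974948955351117509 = 0.00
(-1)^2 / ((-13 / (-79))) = 79 / 13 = 6.08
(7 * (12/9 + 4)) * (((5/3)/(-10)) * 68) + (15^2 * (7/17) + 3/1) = -50102/153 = -327.46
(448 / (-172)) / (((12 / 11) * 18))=-154 / 1161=-0.13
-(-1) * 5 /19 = 5 /19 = 0.26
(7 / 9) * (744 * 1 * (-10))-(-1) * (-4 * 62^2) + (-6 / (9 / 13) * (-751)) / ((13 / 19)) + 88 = -11562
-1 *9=-9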